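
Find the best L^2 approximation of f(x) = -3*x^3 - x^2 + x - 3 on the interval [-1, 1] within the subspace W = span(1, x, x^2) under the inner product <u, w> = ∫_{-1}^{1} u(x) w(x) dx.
g(x) = -x^2 - 4*x/5 - 3

The best approximation g ∈ W is the orthogonal projection of f onto W. Writing g = a_0 + a_1 x + a_2 x^2, the coefficients solve the normal equations G · a = b where
  G_{ij} = <φ_i, φ_j> and b_i = <f, φ_i>, with φ_0 = 1, φ_1 = x, φ_2 = x^2.
G =
  [2, 0, 2/3]
  [0, 2/3, 0]
  [2/3, 0, 2/5],
b = (-20/3, -8/15, -12/5).
Solving gives a_0 = -3, a_1 = -4/5, a_2 = -1, so
  g(x) = -x^2 - 4*x/5 - 3.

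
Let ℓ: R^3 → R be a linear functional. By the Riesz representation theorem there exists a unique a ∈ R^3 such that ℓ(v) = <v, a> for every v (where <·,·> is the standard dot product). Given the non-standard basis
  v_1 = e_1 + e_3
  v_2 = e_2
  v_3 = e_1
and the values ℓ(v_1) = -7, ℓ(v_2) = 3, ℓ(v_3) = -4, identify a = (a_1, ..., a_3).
a = (-4, 3, -3)

Write a = (a_1, ..., a_3) in the standard basis. For each basis vector v_i, ℓ(v_i) = <v_i, a> is a linear equation in the a_j's. Collect the n equations into a matrix system V a = ℓ, where row i of V is v_i (expressed in the standard basis). Since V is invertible (lower-triangular with 1s on the diagonal, up to permutation), solve by back-substitution:
  V =
[[1, 0, 1],
 [0, 1, 0],
 [1, 0, 0]]
  V a = (-7, 3, -4)
Solving gives a = (-4, 3, -3).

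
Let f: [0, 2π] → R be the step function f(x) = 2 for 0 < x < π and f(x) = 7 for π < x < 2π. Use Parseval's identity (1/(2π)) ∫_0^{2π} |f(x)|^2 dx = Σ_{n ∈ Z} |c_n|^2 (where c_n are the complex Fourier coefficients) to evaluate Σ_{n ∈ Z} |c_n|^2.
Σ |c_n|^2 = 53/2

Parseval equates the L^2 energy of f (normalised by 1/(2π)) with the ℓ^2 sum of its Fourier coefficients: (1/(2π)) ∫_0^{2π} |f|^2 = Σ |c_n|^2.
Compute the left side: (1/(2π)) [∫_0^π 2^2 dx + ∫_π^{2π} 7^2 dx] = (1/(2π)) · (4π + 49π) = (4 + 49)/2 = 53/2.
So Σ_{n ∈ Z} |c_n|^2 = 53/2.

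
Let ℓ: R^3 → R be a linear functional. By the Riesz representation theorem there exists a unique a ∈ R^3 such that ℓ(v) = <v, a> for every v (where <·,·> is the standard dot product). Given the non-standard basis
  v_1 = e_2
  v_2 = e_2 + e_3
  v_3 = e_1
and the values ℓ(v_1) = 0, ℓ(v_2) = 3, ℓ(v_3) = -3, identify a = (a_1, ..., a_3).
a = (-3, 0, 3)

Write a = (a_1, ..., a_3) in the standard basis. For each basis vector v_i, ℓ(v_i) = <v_i, a> is a linear equation in the a_j's. Collect the n equations into a matrix system V a = ℓ, where row i of V is v_i (expressed in the standard basis). Since V is invertible (lower-triangular with 1s on the diagonal, up to permutation), solve by back-substitution:
  V =
[[0, 1, 0],
 [0, 1, 1],
 [1, 0, 0]]
  V a = (0, 3, -3)
Solving gives a = (-3, 0, 3).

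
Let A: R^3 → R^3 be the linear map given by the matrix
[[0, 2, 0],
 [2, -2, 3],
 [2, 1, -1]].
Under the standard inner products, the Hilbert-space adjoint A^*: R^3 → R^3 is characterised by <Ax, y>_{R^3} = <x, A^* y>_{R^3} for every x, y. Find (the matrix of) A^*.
A^* = A^T =
[[0, 2, 2],
 [2, -2, 1],
 [0, 3, -1]]

For real matrices with standard dot products, the defining identity <Ax, y> = <x, A^* y> gives (Ax)^T y = x^T (A^*) y, i.e. x^T A^T y = x^T (A^*) y. Since this holds for all x, y, we must have A^* = A^T. Therefore
A^* =
[[0, 2, 2],
 [2, -2, 1],
 [0, 3, -1]].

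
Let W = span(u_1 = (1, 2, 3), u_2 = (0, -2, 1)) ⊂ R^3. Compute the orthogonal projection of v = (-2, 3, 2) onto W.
proj_W(v) = (2/3, 8/3, 4/3)

Set up U = [u_1 | ... | u_2] ∈ R^(3×2). The projector onto W = col(U) is P = U (U^T U)^(-1) U^T.
Compute U^T U =
  [14, -1]
  [-1, 5],
and U^T v = (10, -4).
Solve U^T U · c = U^T v for the coefficients: c = (2/3, -2/3). The projection is proj_W(v) = U c.
Check: (v - proj_W(v)) · u_1 = 0  (should be 0).
Check: (v - proj_W(v)) · u_2 = 0  (should be 0).
Result: proj_W(v) = (2/3, 8/3, 4/3).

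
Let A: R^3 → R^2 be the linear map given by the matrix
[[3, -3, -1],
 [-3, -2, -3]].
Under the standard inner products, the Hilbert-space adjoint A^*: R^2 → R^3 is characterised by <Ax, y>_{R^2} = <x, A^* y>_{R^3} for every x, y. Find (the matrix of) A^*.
A^* = A^T =
[[3, -3],
 [-3, -2],
 [-1, -3]]

For real matrices with standard dot products, the defining identity <Ax, y> = <x, A^* y> gives (Ax)^T y = x^T (A^*) y, i.e. x^T A^T y = x^T (A^*) y. Since this holds for all x, y, we must have A^* = A^T. Therefore
A^* =
[[3, -3],
 [-3, -2],
 [-1, -3]].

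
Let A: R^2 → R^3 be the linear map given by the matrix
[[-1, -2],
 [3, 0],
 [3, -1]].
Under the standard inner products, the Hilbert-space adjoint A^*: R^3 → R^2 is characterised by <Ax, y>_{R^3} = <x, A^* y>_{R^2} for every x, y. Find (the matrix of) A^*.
A^* = A^T =
[[-1, 3, 3],
 [-2, 0, -1]]

For real matrices with standard dot products, the defining identity <Ax, y> = <x, A^* y> gives (Ax)^T y = x^T (A^*) y, i.e. x^T A^T y = x^T (A^*) y. Since this holds for all x, y, we must have A^* = A^T. Therefore
A^* =
[[-1, 3, 3],
 [-2, 0, -1]].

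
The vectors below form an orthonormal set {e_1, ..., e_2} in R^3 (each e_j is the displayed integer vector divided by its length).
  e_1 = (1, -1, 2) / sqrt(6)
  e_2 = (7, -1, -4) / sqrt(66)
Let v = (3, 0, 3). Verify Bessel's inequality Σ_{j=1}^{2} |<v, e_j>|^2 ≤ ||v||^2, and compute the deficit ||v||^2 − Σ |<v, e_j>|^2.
Σ |<v, e_j>|^2 = 162/11; ||v||^2 = 18; deficit = 36/11

Write each e_j = u_j / sqrt(<u_j, u_j>) where u_j is the displayed integer vector. Then <v, e_j> = <v, u_j> / sqrt(<u_j, u_j>), so |<v, e_j>|^2 = <v, u_j>^2 / <u_j, u_j>.
Coefficients: <v, e_1> = 9/sqrt(6), <v, e_2> = 9/sqrt(66).
Square and sum: Σ |<v, e_j>|^2 = 162/11.
Compute ||v||^2 = v·v = 18.
Deficit = 18 − 162/11 = 36/11 ≥ 0, confirming Bessel's inequality. (The deficit equals ||v − Σ <v,e_j> e_j||^2, the squared distance from v to span{e_j}.)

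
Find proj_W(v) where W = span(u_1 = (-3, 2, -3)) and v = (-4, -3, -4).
proj_W(v) = (-27/11, 18/11, -27/11)

Set up U = [u_1 | ... | u_1] ∈ R^(3×1). The projector onto W = col(U) is P = U (U^T U)^(-1) U^T.
Compute U^T U =
  [22],
and U^T v = (18).
Solve U^T U · c = U^T v for the coefficients: c = (9/11). The projection is proj_W(v) = U c.
Check: (v - proj_W(v)) · u_1 = 0  (should be 0).
Result: proj_W(v) = (-27/11, 18/11, -27/11).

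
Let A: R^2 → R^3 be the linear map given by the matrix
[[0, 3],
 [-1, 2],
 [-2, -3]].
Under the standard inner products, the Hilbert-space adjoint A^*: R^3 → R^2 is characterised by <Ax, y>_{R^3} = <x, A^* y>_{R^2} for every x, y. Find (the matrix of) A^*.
A^* = A^T =
[[0, -1, -2],
 [3, 2, -3]]

For real matrices with standard dot products, the defining identity <Ax, y> = <x, A^* y> gives (Ax)^T y = x^T (A^*) y, i.e. x^T A^T y = x^T (A^*) y. Since this holds for all x, y, we must have A^* = A^T. Therefore
A^* =
[[0, -1, -2],
 [3, 2, -3]].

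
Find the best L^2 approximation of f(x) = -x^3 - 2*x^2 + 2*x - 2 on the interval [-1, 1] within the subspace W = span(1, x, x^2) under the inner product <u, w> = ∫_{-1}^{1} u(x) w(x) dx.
g(x) = -2*x^2 + 7*x/5 - 2

The best approximation g ∈ W is the orthogonal projection of f onto W. Writing g = a_0 + a_1 x + a_2 x^2, the coefficients solve the normal equations G · a = b where
  G_{ij} = <φ_i, φ_j> and b_i = <f, φ_i>, with φ_0 = 1, φ_1 = x, φ_2 = x^2.
G =
  [2, 0, 2/3]
  [0, 2/3, 0]
  [2/3, 0, 2/5],
b = (-16/3, 14/15, -32/15).
Solving gives a_0 = -2, a_1 = 7/5, a_2 = -2, so
  g(x) = -2*x^2 + 7*x/5 - 2.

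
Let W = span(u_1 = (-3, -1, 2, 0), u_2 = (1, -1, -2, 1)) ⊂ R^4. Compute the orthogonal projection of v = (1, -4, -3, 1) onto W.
proj_W(v) = (27/62, -175/62, -101/31, 69/31)

Set up U = [u_1 | ... | u_2] ∈ R^(4×2). The projector onto W = col(U) is P = U (U^T U)^(-1) U^T.
Compute U^T U =
  [14, -6]
  [-6, 7],
and U^T v = (-5, 12).
Solve U^T U · c = U^T v for the coefficients: c = (37/62, 69/31). The projection is proj_W(v) = U c.
Check: (v - proj_W(v)) · u_1 = 0  (should be 0).
Check: (v - proj_W(v)) · u_2 = 0  (should be 0).
Result: proj_W(v) = (27/62, -175/62, -101/31, 69/31).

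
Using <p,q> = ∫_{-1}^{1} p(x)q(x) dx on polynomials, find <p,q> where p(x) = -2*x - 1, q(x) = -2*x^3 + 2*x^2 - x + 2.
<p,q> = -12/5

Expand the product: p(x)·q(x) = 4*x^4 - 2*x^3 - 3*x - 2.
∫_{-1}^{1} of each monomial x^k gives [2/(k+1) if k even, 0 if k odd]. Integrating term-by-term (or equivalently evaluating the antiderivative F(x) = 4*x^5/5 - x^4/2 - 3*x^2/2 - 2*x at the endpoints):
  F(1) − F(−1) = -16/5 − (-4/5) = -12/5.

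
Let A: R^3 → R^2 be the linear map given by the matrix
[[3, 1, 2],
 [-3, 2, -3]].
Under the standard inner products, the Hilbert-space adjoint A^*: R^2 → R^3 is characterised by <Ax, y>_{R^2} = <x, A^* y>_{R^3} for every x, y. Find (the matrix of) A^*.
A^* = A^T =
[[3, -3],
 [1, 2],
 [2, -3]]

For real matrices with standard dot products, the defining identity <Ax, y> = <x, A^* y> gives (Ax)^T y = x^T (A^*) y, i.e. x^T A^T y = x^T (A^*) y. Since this holds for all x, y, we must have A^* = A^T. Therefore
A^* =
[[3, -3],
 [1, 2],
 [2, -3]].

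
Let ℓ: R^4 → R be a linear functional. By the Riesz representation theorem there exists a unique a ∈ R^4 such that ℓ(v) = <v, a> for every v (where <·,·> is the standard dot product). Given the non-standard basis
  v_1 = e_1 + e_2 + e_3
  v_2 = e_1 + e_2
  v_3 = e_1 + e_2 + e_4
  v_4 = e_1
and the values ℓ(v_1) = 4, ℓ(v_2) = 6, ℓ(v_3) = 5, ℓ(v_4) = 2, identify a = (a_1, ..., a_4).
a = (2, 4, -2, -1)

Write a = (a_1, ..., a_4) in the standard basis. For each basis vector v_i, ℓ(v_i) = <v_i, a> is a linear equation in the a_j's. Collect the n equations into a matrix system V a = ℓ, where row i of V is v_i (expressed in the standard basis). Since V is invertible (lower-triangular with 1s on the diagonal, up to permutation), solve by back-substitution:
  V =
[[1, 1, 1, 0],
 [1, 1, 0, 0],
 [1, 1, 0, 1],
 [1, 0, 0, 0]]
  V a = (4, 6, 5, 2)
Solving gives a = (2, 4, -2, -1).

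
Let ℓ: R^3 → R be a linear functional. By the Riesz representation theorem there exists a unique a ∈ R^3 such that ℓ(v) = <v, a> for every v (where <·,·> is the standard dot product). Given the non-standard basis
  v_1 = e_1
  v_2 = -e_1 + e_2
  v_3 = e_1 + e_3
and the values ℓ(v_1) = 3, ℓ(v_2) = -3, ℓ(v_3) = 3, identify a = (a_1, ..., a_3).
a = (3, 0, 0)

Write a = (a_1, ..., a_3) in the standard basis. For each basis vector v_i, ℓ(v_i) = <v_i, a> is a linear equation in the a_j's. Collect the n equations into a matrix system V a = ℓ, where row i of V is v_i (expressed in the standard basis). Since V is invertible (lower-triangular with 1s on the diagonal, up to permutation), solve by back-substitution:
  V =
[[1, 0, 0],
 [-1, 1, 0],
 [1, 0, 1]]
  V a = (3, -3, 3)
Solving gives a = (3, 0, 0).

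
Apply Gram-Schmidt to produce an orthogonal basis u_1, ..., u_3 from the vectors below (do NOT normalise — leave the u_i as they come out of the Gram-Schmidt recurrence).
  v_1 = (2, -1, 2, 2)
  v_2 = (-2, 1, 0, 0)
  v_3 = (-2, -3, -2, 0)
Orthogonal basis:
  u_1 = (2, -1, 2, 2)
  u_2 = (-16/13, 8/13, 10/13, 10/13)
  u_3 = (-8/5, -16/5, -1, 1)

Apply the Gram-Schmidt recurrence
  u_1 = v_1
  u_i = v_i − Σ_{j<i} ((v_i · u_j) / (u_j · u_j)) · u_j.

Step by step this gives:
  u_1 = (2, -1, 2, 2)
  u_2 = (-16/13, 8/13, 10/13, 10/13)
  u_3 = (-8/5, -16/5, -1, 1)

Orthogonality check:
  u_2 · u_1 = 0 (should be 0)
  u_3 · u_1 = 0 (should be 0)
  u_3 · u_2 = 0 (should be 0)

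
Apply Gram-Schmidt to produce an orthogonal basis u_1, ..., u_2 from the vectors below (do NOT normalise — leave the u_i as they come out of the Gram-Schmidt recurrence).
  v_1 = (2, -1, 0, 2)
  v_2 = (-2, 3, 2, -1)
Orthogonal basis:
  u_1 = (2, -1, 0, 2)
  u_2 = (0, 2, 2, 1)

Apply the Gram-Schmidt recurrence
  u_1 = v_1
  u_i = v_i − Σ_{j<i} ((v_i · u_j) / (u_j · u_j)) · u_j.

Step by step this gives:
  u_1 = (2, -1, 0, 2)
  u_2 = (0, 2, 2, 1)

Orthogonality check:
  u_2 · u_1 = 0 (should be 0)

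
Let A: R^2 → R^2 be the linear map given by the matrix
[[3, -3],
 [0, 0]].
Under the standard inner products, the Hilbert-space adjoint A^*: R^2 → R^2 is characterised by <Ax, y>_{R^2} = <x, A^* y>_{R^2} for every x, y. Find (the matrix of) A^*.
A^* = A^T =
[[3, 0],
 [-3, 0]]

For real matrices with standard dot products, the defining identity <Ax, y> = <x, A^* y> gives (Ax)^T y = x^T (A^*) y, i.e. x^T A^T y = x^T (A^*) y. Since this holds for all x, y, we must have A^* = A^T. Therefore
A^* =
[[3, 0],
 [-3, 0]].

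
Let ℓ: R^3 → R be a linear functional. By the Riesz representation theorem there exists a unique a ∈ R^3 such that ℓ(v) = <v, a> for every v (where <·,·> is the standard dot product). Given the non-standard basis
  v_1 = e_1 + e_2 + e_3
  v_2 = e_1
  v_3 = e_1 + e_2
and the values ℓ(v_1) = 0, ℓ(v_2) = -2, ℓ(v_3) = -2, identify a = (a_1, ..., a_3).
a = (-2, 0, 2)

Write a = (a_1, ..., a_3) in the standard basis. For each basis vector v_i, ℓ(v_i) = <v_i, a> is a linear equation in the a_j's. Collect the n equations into a matrix system V a = ℓ, where row i of V is v_i (expressed in the standard basis). Since V is invertible (lower-triangular with 1s on the diagonal, up to permutation), solve by back-substitution:
  V =
[[1, 1, 1],
 [1, 0, 0],
 [1, 1, 0]]
  V a = (0, -2, -2)
Solving gives a = (-2, 0, 2).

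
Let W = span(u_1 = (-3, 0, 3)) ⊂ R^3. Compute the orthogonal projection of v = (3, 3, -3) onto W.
proj_W(v) = (3, 0, -3)

Set up U = [u_1 | ... | u_1] ∈ R^(3×1). The projector onto W = col(U) is P = U (U^T U)^(-1) U^T.
Compute U^T U =
  [18],
and U^T v = (-18).
Solve U^T U · c = U^T v for the coefficients: c = (-1). The projection is proj_W(v) = U c.
Check: (v - proj_W(v)) · u_1 = 0  (should be 0).
Result: proj_W(v) = (3, 0, -3).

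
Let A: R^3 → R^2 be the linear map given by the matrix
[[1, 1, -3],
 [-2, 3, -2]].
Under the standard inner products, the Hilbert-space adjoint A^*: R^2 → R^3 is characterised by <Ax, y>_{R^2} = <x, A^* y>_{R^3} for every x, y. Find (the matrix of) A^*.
A^* = A^T =
[[1, -2],
 [1, 3],
 [-3, -2]]

For real matrices with standard dot products, the defining identity <Ax, y> = <x, A^* y> gives (Ax)^T y = x^T (A^*) y, i.e. x^T A^T y = x^T (A^*) y. Since this holds for all x, y, we must have A^* = A^T. Therefore
A^* =
[[1, -2],
 [1, 3],
 [-3, -2]].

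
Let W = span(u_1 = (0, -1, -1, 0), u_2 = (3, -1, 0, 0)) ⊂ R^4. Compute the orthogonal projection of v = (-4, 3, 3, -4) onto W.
proj_W(v) = (-72/19, 69/19, 45/19, 0)

Set up U = [u_1 | ... | u_2] ∈ R^(4×2). The projector onto W = col(U) is P = U (U^T U)^(-1) U^T.
Compute U^T U =
  [2, 1]
  [1, 10],
and U^T v = (-6, -15).
Solve U^T U · c = U^T v for the coefficients: c = (-45/19, -24/19). The projection is proj_W(v) = U c.
Check: (v - proj_W(v)) · u_1 = 0  (should be 0).
Check: (v - proj_W(v)) · u_2 = 0  (should be 0).
Result: proj_W(v) = (-72/19, 69/19, 45/19, 0).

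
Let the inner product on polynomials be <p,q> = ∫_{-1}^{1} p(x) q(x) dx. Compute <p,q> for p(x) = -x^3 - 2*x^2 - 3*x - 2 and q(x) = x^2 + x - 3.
<p,q> = 172/15

Expand the product: p(x)·q(x) = -x^5 - 3*x^4 - 2*x^3 + x^2 + 7*x + 6.
∫_{-1}^{1} of each monomial x^k gives [2/(k+1) if k even, 0 if k odd]. Integrating term-by-term (or equivalently evaluating the antiderivative F(x) = -x^6/6 - 3*x^5/5 - x^4/2 + x^3/3 + 7*x^2/2 + 6*x at the endpoints):
  F(1) − F(−1) = 257/30 − (-29/10) = 172/15.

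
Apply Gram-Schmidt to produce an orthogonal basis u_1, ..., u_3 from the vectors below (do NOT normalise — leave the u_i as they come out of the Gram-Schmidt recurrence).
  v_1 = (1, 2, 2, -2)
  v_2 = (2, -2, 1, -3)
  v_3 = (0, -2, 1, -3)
Orthogonal basis:
  u_1 = (1, 2, 2, -2)
  u_2 = (20/13, -38/13, 1/13, -27/13)
  u_3 = (-152/99, -28/99, 32/99, -8/11)

Apply the Gram-Schmidt recurrence
  u_1 = v_1
  u_i = v_i − Σ_{j<i} ((v_i · u_j) / (u_j · u_j)) · u_j.

Step by step this gives:
  u_1 = (1, 2, 2, -2)
  u_2 = (20/13, -38/13, 1/13, -27/13)
  u_3 = (-152/99, -28/99, 32/99, -8/11)

Orthogonality check:
  u_2 · u_1 = 0 (should be 0)
  u_3 · u_1 = 0 (should be 0)
  u_3 · u_2 = 0 (should be 0)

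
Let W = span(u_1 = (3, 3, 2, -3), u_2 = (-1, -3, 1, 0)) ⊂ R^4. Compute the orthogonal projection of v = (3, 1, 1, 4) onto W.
proj_W(v) = (51/241, 321/241, -191/241, 84/241)

Set up U = [u_1 | ... | u_2] ∈ R^(4×2). The projector onto W = col(U) is P = U (U^T U)^(-1) U^T.
Compute U^T U =
  [31, -10]
  [-10, 11],
and U^T v = (2, -5).
Solve U^T U · c = U^T v for the coefficients: c = (-28/241, -135/241). The projection is proj_W(v) = U c.
Check: (v - proj_W(v)) · u_1 = 0  (should be 0).
Check: (v - proj_W(v)) · u_2 = 0  (should be 0).
Result: proj_W(v) = (51/241, 321/241, -191/241, 84/241).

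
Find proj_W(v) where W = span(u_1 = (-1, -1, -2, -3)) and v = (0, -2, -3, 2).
proj_W(v) = (-2/15, -2/15, -4/15, -2/5)

Set up U = [u_1 | ... | u_1] ∈ R^(4×1). The projector onto W = col(U) is P = U (U^T U)^(-1) U^T.
Compute U^T U =
  [15],
and U^T v = (2).
Solve U^T U · c = U^T v for the coefficients: c = (2/15). The projection is proj_W(v) = U c.
Check: (v - proj_W(v)) · u_1 = 0  (should be 0).
Result: proj_W(v) = (-2/15, -2/15, -4/15, -2/5).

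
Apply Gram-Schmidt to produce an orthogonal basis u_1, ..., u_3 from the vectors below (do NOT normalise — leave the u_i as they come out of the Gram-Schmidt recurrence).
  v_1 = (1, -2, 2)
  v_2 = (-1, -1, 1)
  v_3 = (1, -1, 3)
Orthogonal basis:
  u_1 = (1, -2, 2)
  u_2 = (-4/3, -1/3, 1/3)
  u_3 = (0, 1, 1)

Apply the Gram-Schmidt recurrence
  u_1 = v_1
  u_i = v_i − Σ_{j<i} ((v_i · u_j) / (u_j · u_j)) · u_j.

Step by step this gives:
  u_1 = (1, -2, 2)
  u_2 = (-4/3, -1/3, 1/3)
  u_3 = (0, 1, 1)

Orthogonality check:
  u_2 · u_1 = 0 (should be 0)
  u_3 · u_1 = 0 (should be 0)
  u_3 · u_2 = 0 (should be 0)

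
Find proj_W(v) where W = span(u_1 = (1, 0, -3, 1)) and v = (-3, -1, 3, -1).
proj_W(v) = (-13/11, 0, 39/11, -13/11)

Set up U = [u_1 | ... | u_1] ∈ R^(4×1). The projector onto W = col(U) is P = U (U^T U)^(-1) U^T.
Compute U^T U =
  [11],
and U^T v = (-13).
Solve U^T U · c = U^T v for the coefficients: c = (-13/11). The projection is proj_W(v) = U c.
Check: (v - proj_W(v)) · u_1 = 0  (should be 0).
Result: proj_W(v) = (-13/11, 0, 39/11, -13/11).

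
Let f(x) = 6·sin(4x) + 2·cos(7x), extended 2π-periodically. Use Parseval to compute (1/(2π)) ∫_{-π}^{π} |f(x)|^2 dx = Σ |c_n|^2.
Σ |c_n|^2 = 20

Expand |f|^2 and use orthogonality of {sin(nx), cos(mx)} on [-π, π]:
  ∫_{-π}^{π} sin(nx)^2 dx = π, ∫ cos(mx)^2 dx = π, and cross terms integrate to 0.
So ∫_{-π}^{π} f(x)^2 dx = 6^2 · π + 2^2 · π = (36 + 4)π.
Divide by 2π: (36 + 4)/2 = 20.
By Parseval, this equals Σ |c_n|^2.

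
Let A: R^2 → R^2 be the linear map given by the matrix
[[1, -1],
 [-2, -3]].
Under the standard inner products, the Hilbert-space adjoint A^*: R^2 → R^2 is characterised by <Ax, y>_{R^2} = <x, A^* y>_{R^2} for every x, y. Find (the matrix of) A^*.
A^* = A^T =
[[1, -2],
 [-1, -3]]

For real matrices with standard dot products, the defining identity <Ax, y> = <x, A^* y> gives (Ax)^T y = x^T (A^*) y, i.e. x^T A^T y = x^T (A^*) y. Since this holds for all x, y, we must have A^* = A^T. Therefore
A^* =
[[1, -2],
 [-1, -3]].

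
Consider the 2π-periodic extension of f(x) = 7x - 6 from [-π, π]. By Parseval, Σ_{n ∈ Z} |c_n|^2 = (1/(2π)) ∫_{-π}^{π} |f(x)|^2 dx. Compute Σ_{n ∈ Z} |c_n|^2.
Σ |c_n|^2 = 49π^2/3 + 36

Expand and integrate term by term over [-π, π]:
  ∫ (7x)^2 dx = 49·(2π^3/3); ∫ 2·7·(-6)·x dx = 0 (odd integrand); ∫ (-6)^2 dx = 36·2π.
So (1/(2π)) ∫_{-π}^{π} (7x - 6)^2 dx = 49π^2/3 + 36 = 49π^2/3 + 36.
Parseval ⇒ Σ |c_n|^2 = 49π^2/3 + 36.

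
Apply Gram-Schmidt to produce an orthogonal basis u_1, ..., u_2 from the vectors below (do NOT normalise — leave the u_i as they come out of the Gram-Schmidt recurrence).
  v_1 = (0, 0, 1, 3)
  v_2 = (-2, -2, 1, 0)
Orthogonal basis:
  u_1 = (0, 0, 1, 3)
  u_2 = (-2, -2, 9/10, -3/10)

Apply the Gram-Schmidt recurrence
  u_1 = v_1
  u_i = v_i − Σ_{j<i} ((v_i · u_j) / (u_j · u_j)) · u_j.

Step by step this gives:
  u_1 = (0, 0, 1, 3)
  u_2 = (-2, -2, 9/10, -3/10)

Orthogonality check:
  u_2 · u_1 = 0 (should be 0)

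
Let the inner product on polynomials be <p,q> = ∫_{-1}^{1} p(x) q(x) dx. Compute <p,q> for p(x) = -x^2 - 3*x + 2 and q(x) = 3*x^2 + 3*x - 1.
<p,q> = -98/15

Expand the product: p(x)·q(x) = -3*x^4 - 12*x^3 - 2*x^2 + 9*x - 2.
∫_{-1}^{1} of each monomial x^k gives [2/(k+1) if k even, 0 if k odd]. Integrating term-by-term (or equivalently evaluating the antiderivative F(x) = -3*x^5/5 - 3*x^4 - 2*x^3/3 + 9*x^2/2 - 2*x at the endpoints):
  F(1) − F(−1) = -53/30 − (143/30) = -98/15.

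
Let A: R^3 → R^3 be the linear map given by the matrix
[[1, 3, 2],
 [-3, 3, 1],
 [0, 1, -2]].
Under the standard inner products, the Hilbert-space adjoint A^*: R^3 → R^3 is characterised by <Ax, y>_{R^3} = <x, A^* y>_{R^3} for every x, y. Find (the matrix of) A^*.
A^* = A^T =
[[1, -3, 0],
 [3, 3, 1],
 [2, 1, -2]]

For real matrices with standard dot products, the defining identity <Ax, y> = <x, A^* y> gives (Ax)^T y = x^T (A^*) y, i.e. x^T A^T y = x^T (A^*) y. Since this holds for all x, y, we must have A^* = A^T. Therefore
A^* =
[[1, -3, 0],
 [3, 3, 1],
 [2, 1, -2]].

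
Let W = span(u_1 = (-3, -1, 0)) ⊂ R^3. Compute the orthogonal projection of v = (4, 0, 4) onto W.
proj_W(v) = (18/5, 6/5, 0)

Set up U = [u_1 | ... | u_1] ∈ R^(3×1). The projector onto W = col(U) is P = U (U^T U)^(-1) U^T.
Compute U^T U =
  [10],
and U^T v = (-12).
Solve U^T U · c = U^T v for the coefficients: c = (-6/5). The projection is proj_W(v) = U c.
Check: (v - proj_W(v)) · u_1 = 0  (should be 0).
Result: proj_W(v) = (18/5, 6/5, 0).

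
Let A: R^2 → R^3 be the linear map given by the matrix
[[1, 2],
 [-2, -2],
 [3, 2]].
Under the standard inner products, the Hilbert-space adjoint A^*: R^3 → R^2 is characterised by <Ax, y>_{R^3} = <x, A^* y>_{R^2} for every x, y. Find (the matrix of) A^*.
A^* = A^T =
[[1, -2, 3],
 [2, -2, 2]]

For real matrices with standard dot products, the defining identity <Ax, y> = <x, A^* y> gives (Ax)^T y = x^T (A^*) y, i.e. x^T A^T y = x^T (A^*) y. Since this holds for all x, y, we must have A^* = A^T. Therefore
A^* =
[[1, -2, 3],
 [2, -2, 2]].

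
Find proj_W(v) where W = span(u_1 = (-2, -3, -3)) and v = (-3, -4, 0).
proj_W(v) = (-18/11, -27/11, -27/11)

Set up U = [u_1 | ... | u_1] ∈ R^(3×1). The projector onto W = col(U) is P = U (U^T U)^(-1) U^T.
Compute U^T U =
  [22],
and U^T v = (18).
Solve U^T U · c = U^T v for the coefficients: c = (9/11). The projection is proj_W(v) = U c.
Check: (v - proj_W(v)) · u_1 = 0  (should be 0).
Result: proj_W(v) = (-18/11, -27/11, -27/11).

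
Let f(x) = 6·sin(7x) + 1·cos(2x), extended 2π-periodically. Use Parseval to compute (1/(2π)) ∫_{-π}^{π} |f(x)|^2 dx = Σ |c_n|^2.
Σ |c_n|^2 = 37/2

Expand |f|^2 and use orthogonality of {sin(nx), cos(mx)} on [-π, π]:
  ∫_{-π}^{π} sin(nx)^2 dx = π, ∫ cos(mx)^2 dx = π, and cross terms integrate to 0.
So ∫_{-π}^{π} f(x)^2 dx = 6^2 · π + 1^2 · π = (36 + 1)π.
Divide by 2π: (36 + 1)/2 = 37/2.
By Parseval, this equals Σ |c_n|^2.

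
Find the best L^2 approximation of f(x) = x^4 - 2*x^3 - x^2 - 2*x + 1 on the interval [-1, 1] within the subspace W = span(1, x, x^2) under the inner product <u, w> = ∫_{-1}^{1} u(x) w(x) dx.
g(x) = -x^2/7 - 16*x/5 + 32/35

The best approximation g ∈ W is the orthogonal projection of f onto W. Writing g = a_0 + a_1 x + a_2 x^2, the coefficients solve the normal equations G · a = b where
  G_{ij} = <φ_i, φ_j> and b_i = <f, φ_i>, with φ_0 = 1, φ_1 = x, φ_2 = x^2.
G =
  [2, 0, 2/3]
  [0, 2/3, 0]
  [2/3, 0, 2/5],
b = (26/15, -32/15, 58/105).
Solving gives a_0 = 32/35, a_1 = -16/5, a_2 = -1/7, so
  g(x) = -x^2/7 - 16*x/5 + 32/35.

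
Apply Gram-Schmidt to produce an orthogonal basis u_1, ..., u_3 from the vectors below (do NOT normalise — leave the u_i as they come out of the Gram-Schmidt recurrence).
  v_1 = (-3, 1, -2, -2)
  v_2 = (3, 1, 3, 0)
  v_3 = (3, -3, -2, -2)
Orthogonal basis:
  u_1 = (-3, 1, -2, -2)
  u_2 = (2/3, 16/9, 13/9, -14/9)
  u_3 = (189/73, -153/73, -138/73, -222/73)

Apply the Gram-Schmidt recurrence
  u_1 = v_1
  u_i = v_i − Σ_{j<i} ((v_i · u_j) / (u_j · u_j)) · u_j.

Step by step this gives:
  u_1 = (-3, 1, -2, -2)
  u_2 = (2/3, 16/9, 13/9, -14/9)
  u_3 = (189/73, -153/73, -138/73, -222/73)

Orthogonality check:
  u_2 · u_1 = 0 (should be 0)
  u_3 · u_1 = 0 (should be 0)
  u_3 · u_2 = 0 (should be 0)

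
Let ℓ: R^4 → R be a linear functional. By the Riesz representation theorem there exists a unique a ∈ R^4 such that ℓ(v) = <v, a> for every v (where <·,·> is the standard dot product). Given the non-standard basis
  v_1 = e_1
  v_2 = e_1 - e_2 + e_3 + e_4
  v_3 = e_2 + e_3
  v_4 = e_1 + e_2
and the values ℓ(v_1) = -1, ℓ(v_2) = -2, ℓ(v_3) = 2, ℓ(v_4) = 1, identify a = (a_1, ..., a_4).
a = (-1, 2, 0, 1)

Write a = (a_1, ..., a_4) in the standard basis. For each basis vector v_i, ℓ(v_i) = <v_i, a> is a linear equation in the a_j's. Collect the n equations into a matrix system V a = ℓ, where row i of V is v_i (expressed in the standard basis). Since V is invertible (lower-triangular with 1s on the diagonal, up to permutation), solve by back-substitution:
  V =
[[1, 0, 0, 0],
 [1, -1, 1, 1],
 [0, 1, 1, 0],
 [1, 1, 0, 0]]
  V a = (-1, -2, 2, 1)
Solving gives a = (-1, 2, 0, 1).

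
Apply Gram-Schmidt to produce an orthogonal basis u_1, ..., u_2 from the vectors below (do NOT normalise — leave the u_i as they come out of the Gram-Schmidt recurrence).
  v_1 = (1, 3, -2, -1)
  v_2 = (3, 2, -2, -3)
Orthogonal basis:
  u_1 = (1, 3, -2, -1)
  u_2 = (29/15, -6/5, 2/15, -29/15)

Apply the Gram-Schmidt recurrence
  u_1 = v_1
  u_i = v_i − Σ_{j<i} ((v_i · u_j) / (u_j · u_j)) · u_j.

Step by step this gives:
  u_1 = (1, 3, -2, -1)
  u_2 = (29/15, -6/5, 2/15, -29/15)

Orthogonality check:
  u_2 · u_1 = 0 (should be 0)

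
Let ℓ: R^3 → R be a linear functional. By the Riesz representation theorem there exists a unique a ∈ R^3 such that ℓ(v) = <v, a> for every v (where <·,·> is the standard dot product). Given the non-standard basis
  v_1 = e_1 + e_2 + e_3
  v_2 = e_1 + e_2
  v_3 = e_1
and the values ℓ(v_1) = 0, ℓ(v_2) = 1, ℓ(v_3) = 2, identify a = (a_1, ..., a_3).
a = (2, -1, -1)

Write a = (a_1, ..., a_3) in the standard basis. For each basis vector v_i, ℓ(v_i) = <v_i, a> is a linear equation in the a_j's. Collect the n equations into a matrix system V a = ℓ, where row i of V is v_i (expressed in the standard basis). Since V is invertible (lower-triangular with 1s on the diagonal, up to permutation), solve by back-substitution:
  V =
[[1, 1, 1],
 [1, 1, 0],
 [1, 0, 0]]
  V a = (0, 1, 2)
Solving gives a = (2, -1, -1).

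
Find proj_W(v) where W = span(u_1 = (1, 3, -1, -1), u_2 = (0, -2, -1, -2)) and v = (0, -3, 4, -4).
proj_W(v) = (-17/33, -113/33, -14/33, -15/11)

Set up U = [u_1 | ... | u_2] ∈ R^(4×2). The projector onto W = col(U) is P = U (U^T U)^(-1) U^T.
Compute U^T U =
  [12, -3]
  [-3, 9],
and U^T v = (-9, 10).
Solve U^T U · c = U^T v for the coefficients: c = (-17/33, 31/33). The projection is proj_W(v) = U c.
Check: (v - proj_W(v)) · u_1 = 0  (should be 0).
Check: (v - proj_W(v)) · u_2 = 0  (should be 0).
Result: proj_W(v) = (-17/33, -113/33, -14/33, -15/11).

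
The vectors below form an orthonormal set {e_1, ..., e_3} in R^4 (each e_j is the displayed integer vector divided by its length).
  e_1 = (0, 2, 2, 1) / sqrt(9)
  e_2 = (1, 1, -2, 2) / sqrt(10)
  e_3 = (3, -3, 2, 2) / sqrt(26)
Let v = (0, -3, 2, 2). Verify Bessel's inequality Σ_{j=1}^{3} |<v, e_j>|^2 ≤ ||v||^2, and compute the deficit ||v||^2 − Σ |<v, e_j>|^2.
Σ |<v, e_j>|^2 = 781/65; ||v||^2 = 17; deficit = 324/65

Write each e_j = u_j / sqrt(<u_j, u_j>) where u_j is the displayed integer vector. Then <v, e_j> = <v, u_j> / sqrt(<u_j, u_j>), so |<v, e_j>|^2 = <v, u_j>^2 / <u_j, u_j>.
Coefficients: <v, e_1> = 0/sqrt(9), <v, e_2> = -3/sqrt(10), <v, e_3> = 17/sqrt(26).
Square and sum: Σ |<v, e_j>|^2 = 781/65.
Compute ||v||^2 = v·v = 17.
Deficit = 17 − 781/65 = 324/65 ≥ 0, confirming Bessel's inequality. (The deficit equals ||v − Σ <v,e_j> e_j||^2, the squared distance from v to span{e_j}.)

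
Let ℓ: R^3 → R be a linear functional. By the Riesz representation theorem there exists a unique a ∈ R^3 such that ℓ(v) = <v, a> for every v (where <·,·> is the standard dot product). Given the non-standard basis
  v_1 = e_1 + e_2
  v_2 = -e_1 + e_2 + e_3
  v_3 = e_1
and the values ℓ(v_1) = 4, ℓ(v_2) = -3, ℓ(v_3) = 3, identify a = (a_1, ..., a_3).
a = (3, 1, -1)

Write a = (a_1, ..., a_3) in the standard basis. For each basis vector v_i, ℓ(v_i) = <v_i, a> is a linear equation in the a_j's. Collect the n equations into a matrix system V a = ℓ, where row i of V is v_i (expressed in the standard basis). Since V is invertible (lower-triangular with 1s on the diagonal, up to permutation), solve by back-substitution:
  V =
[[1, 1, 0],
 [-1, 1, 1],
 [1, 0, 0]]
  V a = (4, -3, 3)
Solving gives a = (3, 1, -1).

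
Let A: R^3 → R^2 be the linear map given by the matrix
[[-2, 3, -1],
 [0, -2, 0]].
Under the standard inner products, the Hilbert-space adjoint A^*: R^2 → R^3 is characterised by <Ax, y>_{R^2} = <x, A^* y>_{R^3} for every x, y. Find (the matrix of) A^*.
A^* = A^T =
[[-2, 0],
 [3, -2],
 [-1, 0]]

For real matrices with standard dot products, the defining identity <Ax, y> = <x, A^* y> gives (Ax)^T y = x^T (A^*) y, i.e. x^T A^T y = x^T (A^*) y. Since this holds for all x, y, we must have A^* = A^T. Therefore
A^* =
[[-2, 0],
 [3, -2],
 [-1, 0]].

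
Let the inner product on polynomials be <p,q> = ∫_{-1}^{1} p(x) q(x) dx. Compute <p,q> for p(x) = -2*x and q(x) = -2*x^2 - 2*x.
<p,q> = 8/3

Expand the product: p(x)·q(x) = 4*x^3 + 4*x^2.
∫_{-1}^{1} of each monomial x^k gives [2/(k+1) if k even, 0 if k odd]. Integrating term-by-term (or equivalently evaluating the antiderivative F(x) = x^4 + 4*x^3/3 at the endpoints):
  F(1) − F(−1) = 7/3 − (-1/3) = 8/3.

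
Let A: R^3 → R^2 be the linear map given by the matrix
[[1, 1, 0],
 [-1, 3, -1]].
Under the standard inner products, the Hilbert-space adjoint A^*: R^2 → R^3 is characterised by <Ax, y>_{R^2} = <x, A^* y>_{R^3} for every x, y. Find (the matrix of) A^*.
A^* = A^T =
[[1, -1],
 [1, 3],
 [0, -1]]

For real matrices with standard dot products, the defining identity <Ax, y> = <x, A^* y> gives (Ax)^T y = x^T (A^*) y, i.e. x^T A^T y = x^T (A^*) y. Since this holds for all x, y, we must have A^* = A^T. Therefore
A^* =
[[1, -1],
 [1, 3],
 [0, -1]].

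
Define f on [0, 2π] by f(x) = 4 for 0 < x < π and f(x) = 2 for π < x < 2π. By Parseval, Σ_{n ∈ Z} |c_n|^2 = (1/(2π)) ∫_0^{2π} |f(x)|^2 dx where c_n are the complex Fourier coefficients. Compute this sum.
Σ |c_n|^2 = 10

Parseval equates the L^2 energy of f (normalised by 1/(2π)) with the ℓ^2 sum of its Fourier coefficients: (1/(2π)) ∫_0^{2π} |f|^2 = Σ |c_n|^2.
Compute the left side: (1/(2π)) [∫_0^π 4^2 dx + ∫_π^{2π} 2^2 dx] = (1/(2π)) · (16π + 4π) = (16 + 4)/2 = 10.
So Σ_{n ∈ Z} |c_n|^2 = 10.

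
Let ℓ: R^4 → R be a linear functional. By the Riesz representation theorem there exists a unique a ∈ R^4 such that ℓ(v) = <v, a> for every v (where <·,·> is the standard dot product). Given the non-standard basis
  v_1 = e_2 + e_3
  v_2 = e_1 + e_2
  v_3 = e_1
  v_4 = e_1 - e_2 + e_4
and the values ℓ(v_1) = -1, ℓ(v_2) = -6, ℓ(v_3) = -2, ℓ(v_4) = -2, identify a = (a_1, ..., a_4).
a = (-2, -4, 3, -4)

Write a = (a_1, ..., a_4) in the standard basis. For each basis vector v_i, ℓ(v_i) = <v_i, a> is a linear equation in the a_j's. Collect the n equations into a matrix system V a = ℓ, where row i of V is v_i (expressed in the standard basis). Since V is invertible (lower-triangular with 1s on the diagonal, up to permutation), solve by back-substitution:
  V =
[[0, 1, 1, 0],
 [1, 1, 0, 0],
 [1, 0, 0, 0],
 [1, -1, 0, 1]]
  V a = (-1, -6, -2, -2)
Solving gives a = (-2, -4, 3, -4).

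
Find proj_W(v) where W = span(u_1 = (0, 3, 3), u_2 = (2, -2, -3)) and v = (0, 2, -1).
proj_W(v) = (2/3, 2/3, 1/3)

Set up U = [u_1 | ... | u_2] ∈ R^(3×2). The projector onto W = col(U) is P = U (U^T U)^(-1) U^T.
Compute U^T U =
  [18, -15]
  [-15, 17],
and U^T v = (3, -1).
Solve U^T U · c = U^T v for the coefficients: c = (4/9, 1/3). The projection is proj_W(v) = U c.
Check: (v - proj_W(v)) · u_1 = 0  (should be 0).
Check: (v - proj_W(v)) · u_2 = 0  (should be 0).
Result: proj_W(v) = (2/3, 2/3, 1/3).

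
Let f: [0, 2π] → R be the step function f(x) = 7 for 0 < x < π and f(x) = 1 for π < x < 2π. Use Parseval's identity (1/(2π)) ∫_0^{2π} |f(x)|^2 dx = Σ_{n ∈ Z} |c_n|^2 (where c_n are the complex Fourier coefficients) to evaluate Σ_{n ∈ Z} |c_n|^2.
Σ |c_n|^2 = 25

Parseval equates the L^2 energy of f (normalised by 1/(2π)) with the ℓ^2 sum of its Fourier coefficients: (1/(2π)) ∫_0^{2π} |f|^2 = Σ |c_n|^2.
Compute the left side: (1/(2π)) [∫_0^π 7^2 dx + ∫_π^{2π} 1^2 dx] = (1/(2π)) · (49π + 1π) = (49 + 1)/2 = 25.
So Σ_{n ∈ Z} |c_n|^2 = 25.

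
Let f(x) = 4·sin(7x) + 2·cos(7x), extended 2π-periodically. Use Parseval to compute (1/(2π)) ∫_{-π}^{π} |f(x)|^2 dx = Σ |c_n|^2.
Σ |c_n|^2 = 10

Expand |f|^2 and use orthogonality of {sin(nx), cos(mx)} on [-π, π]:
  ∫_{-π}^{π} sin(nx)^2 dx = π, ∫ cos(mx)^2 dx = π, and cross terms integrate to 0.
So ∫_{-π}^{π} f(x)^2 dx = 4^2 · π + 2^2 · π = (16 + 4)π.
Divide by 2π: (16 + 4)/2 = 10.
By Parseval, this equals Σ |c_n|^2.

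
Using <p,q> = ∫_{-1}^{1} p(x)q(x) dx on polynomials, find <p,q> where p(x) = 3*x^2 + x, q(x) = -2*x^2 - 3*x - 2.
<p,q> = -42/5

Expand the product: p(x)·q(x) = -6*x^4 - 11*x^3 - 9*x^2 - 2*x.
∫_{-1}^{1} of each monomial x^k gives [2/(k+1) if k even, 0 if k odd]. Integrating term-by-term (or equivalently evaluating the antiderivative F(x) = -6*x^5/5 - 11*x^4/4 - 3*x^3 - x^2 at the endpoints):
  F(1) − F(−1) = -159/20 − (9/20) = -42/5.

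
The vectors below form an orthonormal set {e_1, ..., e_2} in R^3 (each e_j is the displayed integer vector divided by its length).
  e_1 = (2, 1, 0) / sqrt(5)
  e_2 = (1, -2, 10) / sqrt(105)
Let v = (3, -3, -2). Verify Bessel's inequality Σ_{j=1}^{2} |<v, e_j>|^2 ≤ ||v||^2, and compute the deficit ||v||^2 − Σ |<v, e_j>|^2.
Σ |<v, e_j>|^2 = 62/21; ||v||^2 = 22; deficit = 400/21

Write each e_j = u_j / sqrt(<u_j, u_j>) where u_j is the displayed integer vector. Then <v, e_j> = <v, u_j> / sqrt(<u_j, u_j>), so |<v, e_j>|^2 = <v, u_j>^2 / <u_j, u_j>.
Coefficients: <v, e_1> = 3/sqrt(5), <v, e_2> = -11/sqrt(105).
Square and sum: Σ |<v, e_j>|^2 = 62/21.
Compute ||v||^2 = v·v = 22.
Deficit = 22 − 62/21 = 400/21 ≥ 0, confirming Bessel's inequality. (The deficit equals ||v − Σ <v,e_j> e_j||^2, the squared distance from v to span{e_j}.)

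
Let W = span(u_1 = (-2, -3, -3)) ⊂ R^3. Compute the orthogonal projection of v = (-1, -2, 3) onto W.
proj_W(v) = (1/11, 3/22, 3/22)

Set up U = [u_1 | ... | u_1] ∈ R^(3×1). The projector onto W = col(U) is P = U (U^T U)^(-1) U^T.
Compute U^T U =
  [22],
and U^T v = (-1).
Solve U^T U · c = U^T v for the coefficients: c = (-1/22). The projection is proj_W(v) = U c.
Check: (v - proj_W(v)) · u_1 = 0  (should be 0).
Result: proj_W(v) = (1/11, 3/22, 3/22).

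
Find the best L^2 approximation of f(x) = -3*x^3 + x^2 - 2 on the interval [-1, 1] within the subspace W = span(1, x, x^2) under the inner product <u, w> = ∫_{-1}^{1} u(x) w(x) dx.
g(x) = x^2 - 9*x/5 - 2

The best approximation g ∈ W is the orthogonal projection of f onto W. Writing g = a_0 + a_1 x + a_2 x^2, the coefficients solve the normal equations G · a = b where
  G_{ij} = <φ_i, φ_j> and b_i = <f, φ_i>, with φ_0 = 1, φ_1 = x, φ_2 = x^2.
G =
  [2, 0, 2/3]
  [0, 2/3, 0]
  [2/3, 0, 2/5],
b = (-10/3, -6/5, -14/15).
Solving gives a_0 = -2, a_1 = -9/5, a_2 = 1, so
  g(x) = x^2 - 9*x/5 - 2.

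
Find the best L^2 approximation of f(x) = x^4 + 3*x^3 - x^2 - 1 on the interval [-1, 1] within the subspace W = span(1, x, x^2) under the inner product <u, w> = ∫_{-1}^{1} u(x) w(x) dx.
g(x) = -x^2/7 + 9*x/5 - 38/35

The best approximation g ∈ W is the orthogonal projection of f onto W. Writing g = a_0 + a_1 x + a_2 x^2, the coefficients solve the normal equations G · a = b where
  G_{ij} = <φ_i, φ_j> and b_i = <f, φ_i>, with φ_0 = 1, φ_1 = x, φ_2 = x^2.
G =
  [2, 0, 2/3]
  [0, 2/3, 0]
  [2/3, 0, 2/5],
b = (-34/15, 6/5, -82/105).
Solving gives a_0 = -38/35, a_1 = 9/5, a_2 = -1/7, so
  g(x) = -x^2/7 + 9*x/5 - 38/35.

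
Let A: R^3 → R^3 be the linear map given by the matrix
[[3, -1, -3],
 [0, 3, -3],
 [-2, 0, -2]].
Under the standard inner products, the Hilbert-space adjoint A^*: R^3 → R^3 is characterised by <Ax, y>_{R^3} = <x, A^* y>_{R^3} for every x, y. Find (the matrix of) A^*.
A^* = A^T =
[[3, 0, -2],
 [-1, 3, 0],
 [-3, -3, -2]]

For real matrices with standard dot products, the defining identity <Ax, y> = <x, A^* y> gives (Ax)^T y = x^T (A^*) y, i.e. x^T A^T y = x^T (A^*) y. Since this holds for all x, y, we must have A^* = A^T. Therefore
A^* =
[[3, 0, -2],
 [-1, 3, 0],
 [-3, -3, -2]].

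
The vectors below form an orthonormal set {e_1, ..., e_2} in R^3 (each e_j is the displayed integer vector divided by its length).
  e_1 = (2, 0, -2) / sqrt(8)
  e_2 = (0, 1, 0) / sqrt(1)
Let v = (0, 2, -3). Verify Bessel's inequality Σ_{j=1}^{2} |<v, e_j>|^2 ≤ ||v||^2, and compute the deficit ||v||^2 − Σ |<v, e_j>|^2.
Σ |<v, e_j>|^2 = 17/2; ||v||^2 = 13; deficit = 9/2

Write each e_j = u_j / sqrt(<u_j, u_j>) where u_j is the displayed integer vector. Then <v, e_j> = <v, u_j> / sqrt(<u_j, u_j>), so |<v, e_j>|^2 = <v, u_j>^2 / <u_j, u_j>.
Coefficients: <v, e_1> = 6/sqrt(8), <v, e_2> = 2/sqrt(1).
Square and sum: Σ |<v, e_j>|^2 = 17/2.
Compute ||v||^2 = v·v = 13.
Deficit = 13 − 17/2 = 9/2 ≥ 0, confirming Bessel's inequality. (The deficit equals ||v − Σ <v,e_j> e_j||^2, the squared distance from v to span{e_j}.)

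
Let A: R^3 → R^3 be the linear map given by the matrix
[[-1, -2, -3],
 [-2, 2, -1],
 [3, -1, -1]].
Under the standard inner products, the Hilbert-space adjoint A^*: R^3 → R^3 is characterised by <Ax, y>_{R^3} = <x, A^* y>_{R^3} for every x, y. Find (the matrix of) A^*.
A^* = A^T =
[[-1, -2, 3],
 [-2, 2, -1],
 [-3, -1, -1]]

For real matrices with standard dot products, the defining identity <Ax, y> = <x, A^* y> gives (Ax)^T y = x^T (A^*) y, i.e. x^T A^T y = x^T (A^*) y. Since this holds for all x, y, we must have A^* = A^T. Therefore
A^* =
[[-1, -2, 3],
 [-2, 2, -1],
 [-3, -1, -1]].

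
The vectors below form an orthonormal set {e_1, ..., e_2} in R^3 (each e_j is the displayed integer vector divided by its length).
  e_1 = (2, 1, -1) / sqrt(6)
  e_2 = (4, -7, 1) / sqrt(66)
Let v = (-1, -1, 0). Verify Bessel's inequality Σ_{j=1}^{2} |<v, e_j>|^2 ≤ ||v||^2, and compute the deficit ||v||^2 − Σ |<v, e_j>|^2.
Σ |<v, e_j>|^2 = 18/11; ||v||^2 = 2; deficit = 4/11

Write each e_j = u_j / sqrt(<u_j, u_j>) where u_j is the displayed integer vector. Then <v, e_j> = <v, u_j> / sqrt(<u_j, u_j>), so |<v, e_j>|^2 = <v, u_j>^2 / <u_j, u_j>.
Coefficients: <v, e_1> = -3/sqrt(6), <v, e_2> = 3/sqrt(66).
Square and sum: Σ |<v, e_j>|^2 = 18/11.
Compute ||v||^2 = v·v = 2.
Deficit = 2 − 18/11 = 4/11 ≥ 0, confirming Bessel's inequality. (The deficit equals ||v − Σ <v,e_j> e_j||^2, the squared distance from v to span{e_j}.)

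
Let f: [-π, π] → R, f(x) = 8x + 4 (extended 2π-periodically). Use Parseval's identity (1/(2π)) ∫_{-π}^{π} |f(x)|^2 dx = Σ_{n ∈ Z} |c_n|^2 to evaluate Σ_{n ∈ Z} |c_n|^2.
Σ |c_n|^2 = 64π^2/3 + 16

Expand and integrate term by term over [-π, π]:
  ∫ (8x)^2 dx = 64·(2π^3/3); ∫ 2·8·(4)·x dx = 0 (odd integrand); ∫ 4^2 dx = 16·2π.
So (1/(2π)) ∫_{-π}^{π} (8x + 4)^2 dx = 64π^2/3 + 16 = 64π^2/3 + 16.
Parseval ⇒ Σ |c_n|^2 = 64π^2/3 + 16.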